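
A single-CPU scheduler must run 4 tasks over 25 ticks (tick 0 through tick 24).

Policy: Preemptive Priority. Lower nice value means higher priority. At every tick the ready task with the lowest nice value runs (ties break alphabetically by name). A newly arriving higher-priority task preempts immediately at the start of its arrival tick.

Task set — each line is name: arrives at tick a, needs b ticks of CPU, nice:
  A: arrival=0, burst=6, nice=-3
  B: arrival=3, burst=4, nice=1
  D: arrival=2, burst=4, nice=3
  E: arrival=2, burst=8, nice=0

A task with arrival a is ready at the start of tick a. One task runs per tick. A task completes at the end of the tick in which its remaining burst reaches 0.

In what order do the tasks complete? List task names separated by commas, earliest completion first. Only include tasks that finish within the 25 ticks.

completion order = A, E, B, D

t=0: ready={A} → run A
t=1: ready={A} → run A
t=2: ready={A,D,E} → run A
t=3: ready={A,B,D,E} → run A
t=4: ready={A,B,D,E} → run A
t=5: ready={A,B,D,E} → run A
t=6: ready={B,D,E} → run E
t=7: ready={B,D,E} → run E
t=8: ready={B,D,E} → run E
t=9: ready={B,D,E} → run E
t=10: ready={B,D,E} → run E
t=11: ready={B,D,E} → run E
t=12: ready={B,D,E} → run E
t=13: ready={B,D,E} → run E
t=14: ready={B,D} → run B
t=15: ready={B,D} → run B
t=16: ready={B,D} → run B
t=17: ready={B,D} → run B
t=18: ready={D} → run D
t=19: ready={D} → run D
t=20: ready={D} → run D
t=21: ready={D} → run D
t=22: (idle)
t=23: (idle)
t=24: (idle)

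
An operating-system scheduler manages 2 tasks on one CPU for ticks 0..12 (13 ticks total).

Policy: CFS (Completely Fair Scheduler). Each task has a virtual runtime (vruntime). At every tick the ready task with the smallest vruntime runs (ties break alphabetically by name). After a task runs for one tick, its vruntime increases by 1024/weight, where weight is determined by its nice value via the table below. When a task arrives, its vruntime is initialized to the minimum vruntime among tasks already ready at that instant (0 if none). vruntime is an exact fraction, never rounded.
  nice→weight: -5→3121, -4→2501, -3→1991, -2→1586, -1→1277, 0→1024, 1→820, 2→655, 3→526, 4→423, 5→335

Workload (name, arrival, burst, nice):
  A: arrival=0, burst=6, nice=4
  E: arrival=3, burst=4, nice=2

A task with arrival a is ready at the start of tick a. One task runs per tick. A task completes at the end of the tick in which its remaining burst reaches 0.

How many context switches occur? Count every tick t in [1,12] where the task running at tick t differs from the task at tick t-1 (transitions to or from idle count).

context switches = 5

t=0: vr[A=0] → run A
t=1: vr[A=1024/423] → run A
t=2: vr[A=2048/423] → run A
t=3: vr[A=1024/141 E=1024/141] → run A
t=4: vr[A=4096/423 E=1024/141] → run E
t=5: vr[A=4096/423 E=815104/92355] → run E
t=6: vr[A=4096/423 E=959488/92355] → run A
t=7: vr[A=5120/423 E=959488/92355] → run E
t=8: vr[A=5120/423 E=1103872/92355] → run E
t=9: vr[A=5120/423] → run A
t=10: (idle)
t=11: (idle)
t=12: (idle)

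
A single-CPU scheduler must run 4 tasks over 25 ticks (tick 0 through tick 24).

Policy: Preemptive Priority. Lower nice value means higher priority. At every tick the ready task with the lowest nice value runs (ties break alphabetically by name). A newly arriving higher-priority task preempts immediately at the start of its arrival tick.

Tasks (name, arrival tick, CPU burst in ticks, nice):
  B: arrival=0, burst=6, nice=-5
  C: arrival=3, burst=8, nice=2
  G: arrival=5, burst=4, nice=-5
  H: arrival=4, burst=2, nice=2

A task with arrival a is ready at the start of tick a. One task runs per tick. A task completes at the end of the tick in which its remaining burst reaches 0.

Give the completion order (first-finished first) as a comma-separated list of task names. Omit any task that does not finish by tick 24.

completion order = B, G, C, H

t=0: ready={B} → run B
t=1: ready={B} → run B
t=2: ready={B} → run B
t=3: ready={B,C} → run B
t=4: ready={B,C,H} → run B
t=5: ready={B,C,G,H} → run B
t=6: ready={C,G,H} → run G
t=7: ready={C,G,H} → run G
t=8: ready={C,G,H} → run G
t=9: ready={C,G,H} → run G
t=10: ready={C,H} → run C
t=11: ready={C,H} → run C
t=12: ready={C,H} → run C
t=13: ready={C,H} → run C
t=14: ready={C,H} → run C
t=15: ready={C,H} → run C
t=16: ready={C,H} → run C
t=17: ready={C,H} → run C
t=18: ready={H} → run H
t=19: ready={H} → run H
t=20: (idle)
t=21: (idle)
t=22: (idle)
t=23: (idle)
t=24: (idle)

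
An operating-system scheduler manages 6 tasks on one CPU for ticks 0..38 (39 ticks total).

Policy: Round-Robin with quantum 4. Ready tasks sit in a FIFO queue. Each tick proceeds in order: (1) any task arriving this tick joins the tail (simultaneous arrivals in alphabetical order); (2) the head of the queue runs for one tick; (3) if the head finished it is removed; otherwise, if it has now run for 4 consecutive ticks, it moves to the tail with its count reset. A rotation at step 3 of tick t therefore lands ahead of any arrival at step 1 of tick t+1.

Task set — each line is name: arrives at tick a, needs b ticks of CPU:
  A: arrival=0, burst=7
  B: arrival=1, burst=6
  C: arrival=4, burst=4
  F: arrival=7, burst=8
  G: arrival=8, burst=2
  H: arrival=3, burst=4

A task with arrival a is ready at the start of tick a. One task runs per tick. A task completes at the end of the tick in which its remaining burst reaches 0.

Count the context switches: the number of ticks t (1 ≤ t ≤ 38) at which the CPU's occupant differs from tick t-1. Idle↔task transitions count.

context switches = 9

t=0: queue=[A] q_used=0 → run A
t=1: queue=[A,B] q_used=1 → run A
t=2: queue=[A,B] q_used=2 → run A
t=3: queue=[A,B,H] q_used=3 → run A
t=4: queue=[B,H,A,C] q_used=0 → run B
t=5: queue=[B,H,A,C] q_used=1 → run B
t=6: queue=[B,H,A,C] q_used=2 → run B
t=7: queue=[B,H,A,C,F] q_used=3 → run B
t=8: queue=[H,A,C,F,B,G] q_used=0 → run H
t=9: queue=[H,A,C,F,B,G] q_used=1 → run H
t=10: queue=[H,A,C,F,B,G] q_used=2 → run H
t=11: queue=[H,A,C,F,B,G] q_used=3 → run H
t=12: queue=[A,C,F,B,G] q_used=0 → run A
t=13: queue=[A,C,F,B,G] q_used=1 → run A
t=14: queue=[A,C,F,B,G] q_used=2 → run A
t=15: queue=[C,F,B,G] q_used=0 → run C
t=16: queue=[C,F,B,G] q_used=1 → run C
t=17: queue=[C,F,B,G] q_used=2 → run C
t=18: queue=[C,F,B,G] q_used=3 → run C
t=19: queue=[F,B,G] q_used=0 → run F
t=20: queue=[F,B,G] q_used=1 → run F
t=21: queue=[F,B,G] q_used=2 → run F
t=22: queue=[F,B,G] q_used=3 → run F
t=23: queue=[B,G,F] q_used=0 → run B
t=24: queue=[B,G,F] q_used=1 → run B
t=25: queue=[G,F] q_used=0 → run G
t=26: queue=[G,F] q_used=1 → run G
t=27: queue=[F] q_used=0 → run F
t=28: queue=[F] q_used=1 → run F
t=29: queue=[F] q_used=2 → run F
t=30: queue=[F] q_used=3 → run F
t=31: (idle)
t=32: (idle)
t=33: (idle)
t=34: (idle)
t=35: (idle)
t=36: (idle)
t=37: (idle)
t=38: (idle)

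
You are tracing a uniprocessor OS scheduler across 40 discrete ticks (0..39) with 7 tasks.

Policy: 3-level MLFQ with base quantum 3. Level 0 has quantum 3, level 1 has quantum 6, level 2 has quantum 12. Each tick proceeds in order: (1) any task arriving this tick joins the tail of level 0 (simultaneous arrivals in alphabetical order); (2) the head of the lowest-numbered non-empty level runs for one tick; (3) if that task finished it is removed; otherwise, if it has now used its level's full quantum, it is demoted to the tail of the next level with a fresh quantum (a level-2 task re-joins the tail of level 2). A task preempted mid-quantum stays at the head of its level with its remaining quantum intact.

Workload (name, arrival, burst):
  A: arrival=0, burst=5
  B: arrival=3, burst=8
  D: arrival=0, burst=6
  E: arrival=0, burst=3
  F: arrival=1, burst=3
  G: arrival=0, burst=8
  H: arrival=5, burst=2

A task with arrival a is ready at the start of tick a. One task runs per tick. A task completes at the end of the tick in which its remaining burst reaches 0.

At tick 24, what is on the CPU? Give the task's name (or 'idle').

running at tick 24 = D

t=0: L0/L1/L2 = ADEG/-/- → run A
t=1: L0/L1/L2 = ADEGF/-/- → run A
t=2: L0/L1/L2 = ADEGF/-/- → run A
t=3: L0/L1/L2 = DEGFB/A/- → run D
t=4: L0/L1/L2 = DEGFB/A/- → run D
t=5: L0/L1/L2 = DEGFBH/A/- → run D
t=6: L0/L1/L2 = EGFBH/AD/- → run E
t=7: L0/L1/L2 = EGFBH/AD/- → run E
t=8: L0/L1/L2 = EGFBH/AD/- → run E
t=9: L0/L1/L2 = GFBH/AD/- → run G
t=10: L0/L1/L2 = GFBH/AD/- → run G
t=11: L0/L1/L2 = GFBH/AD/- → run G
t=12: L0/L1/L2 = FBH/ADG/- → run F
t=13: L0/L1/L2 = FBH/ADG/- → run F
t=14: L0/L1/L2 = FBH/ADG/- → run F
t=15: L0/L1/L2 = BH/ADG/- → run B
t=16: L0/L1/L2 = BH/ADG/- → run B
t=17: L0/L1/L2 = BH/ADG/- → run B
t=18: L0/L1/L2 = H/ADGB/- → run H
t=19: L0/L1/L2 = H/ADGB/- → run H
t=20: L0/L1/L2 = -/ADGB/- → run A
t=21: L0/L1/L2 = -/ADGB/- → run A
t=22: L0/L1/L2 = -/DGB/- → run D
t=23: L0/L1/L2 = -/DGB/- → run D
t=24: L0/L1/L2 = -/DGB/- → run D
t=25: L0/L1/L2 = -/GB/- → run G
t=26: L0/L1/L2 = -/GB/- → run G
t=27: L0/L1/L2 = -/GB/- → run G
t=28: L0/L1/L2 = -/GB/- → run G
t=29: L0/L1/L2 = -/GB/- → run G
t=30: L0/L1/L2 = -/B/- → run B
t=31: L0/L1/L2 = -/B/- → run B
t=32: L0/L1/L2 = -/B/- → run B
t=33: L0/L1/L2 = -/B/- → run B
t=34: L0/L1/L2 = -/B/- → run B
t=35: (idle)
t=36: (idle)
t=37: (idle)
t=38: (idle)
t=39: (idle)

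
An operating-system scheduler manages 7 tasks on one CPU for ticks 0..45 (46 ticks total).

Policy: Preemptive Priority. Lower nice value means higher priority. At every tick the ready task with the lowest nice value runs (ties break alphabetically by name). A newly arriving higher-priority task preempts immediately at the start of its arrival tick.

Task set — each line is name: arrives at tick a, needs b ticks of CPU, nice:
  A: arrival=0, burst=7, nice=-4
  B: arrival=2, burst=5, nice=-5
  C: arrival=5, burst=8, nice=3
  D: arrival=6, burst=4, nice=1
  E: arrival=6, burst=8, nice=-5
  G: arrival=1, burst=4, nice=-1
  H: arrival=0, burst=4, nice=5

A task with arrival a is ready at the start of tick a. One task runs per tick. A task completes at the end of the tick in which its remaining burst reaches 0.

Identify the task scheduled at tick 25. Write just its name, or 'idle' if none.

t=0: ready={A,H} → run A
t=1: ready={A,G,H} → run A
t=2: ready={A,B,G,H} → run B
t=3: ready={A,B,G,H} → run B
t=4: ready={A,B,G,H} → run B
t=5: ready={A,B,C,G,H} → run B
t=6: ready={A,B,C,D,E,G,H} → run B
t=7: ready={A,C,D,E,G,H} → run E
t=8: ready={A,C,D,E,G,H} → run E
t=9: ready={A,C,D,E,G,H} → run E
t=10: ready={A,C,D,E,G,H} → run E
t=11: ready={A,C,D,E,G,H} → run E
t=12: ready={A,C,D,E,G,H} → run E
t=13: ready={A,C,D,E,G,H} → run E
t=14: ready={A,C,D,E,G,H} → run E
t=15: ready={A,C,D,G,H} → run A
t=16: ready={A,C,D,G,H} → run A
t=17: ready={A,C,D,G,H} → run A
t=18: ready={A,C,D,G,H} → run A
t=19: ready={A,C,D,G,H} → run A
t=20: ready={C,D,G,H} → run G
t=21: ready={C,D,G,H} → run G
t=22: ready={C,D,G,H} → run G
t=23: ready={C,D,G,H} → run G
t=24: ready={C,D,H} → run D
t=25: ready={C,D,H} → run D
t=26: ready={C,D,H} → run D
t=27: ready={C,D,H} → run D
t=28: ready={C,H} → run C
t=29: ready={C,H} → run C
t=30: ready={C,H} → run C
t=31: ready={C,H} → run C
t=32: ready={C,H} → run C
t=33: ready={C,H} → run C
t=34: ready={C,H} → run C
t=35: ready={C,H} → run C
t=36: ready={H} → run H
t=37: ready={H} → run H
t=38: ready={H} → run H
t=39: ready={H} → run H
t=40: (idle)
t=41: (idle)
t=42: (idle)
t=43: (idle)
t=44: (idle)
t=45: (idle)

running at tick 25 = D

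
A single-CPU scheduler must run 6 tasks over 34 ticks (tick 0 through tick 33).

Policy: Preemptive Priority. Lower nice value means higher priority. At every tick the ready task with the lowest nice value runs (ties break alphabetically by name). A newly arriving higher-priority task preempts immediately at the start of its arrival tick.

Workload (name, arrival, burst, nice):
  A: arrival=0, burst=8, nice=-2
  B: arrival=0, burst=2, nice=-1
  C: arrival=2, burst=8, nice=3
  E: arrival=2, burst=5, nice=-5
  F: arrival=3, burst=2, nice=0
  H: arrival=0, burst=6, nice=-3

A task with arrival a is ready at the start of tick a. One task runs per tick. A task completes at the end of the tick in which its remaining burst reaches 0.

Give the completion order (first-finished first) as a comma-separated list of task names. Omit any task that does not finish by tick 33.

completion order = E, H, A, B, F, C

t=0: ready={A,B,H} → run H
t=1: ready={A,B,H} → run H
t=2: ready={A,B,C,E,H} → run E
t=3: ready={A,B,C,E,F,H} → run E
t=4: ready={A,B,C,E,F,H} → run E
t=5: ready={A,B,C,E,F,H} → run E
t=6: ready={A,B,C,E,F,H} → run E
t=7: ready={A,B,C,F,H} → run H
t=8: ready={A,B,C,F,H} → run H
t=9: ready={A,B,C,F,H} → run H
t=10: ready={A,B,C,F,H} → run H
t=11: ready={A,B,C,F} → run A
t=12: ready={A,B,C,F} → run A
t=13: ready={A,B,C,F} → run A
t=14: ready={A,B,C,F} → run A
t=15: ready={A,B,C,F} → run A
t=16: ready={A,B,C,F} → run A
t=17: ready={A,B,C,F} → run A
t=18: ready={A,B,C,F} → run A
t=19: ready={B,C,F} → run B
t=20: ready={B,C,F} → run B
t=21: ready={C,F} → run F
t=22: ready={C,F} → run F
t=23: ready={C} → run C
t=24: ready={C} → run C
t=25: ready={C} → run C
t=26: ready={C} → run C
t=27: ready={C} → run C
t=28: ready={C} → run C
t=29: ready={C} → run C
t=30: ready={C} → run C
t=31: (idle)
t=32: (idle)
t=33: (idle)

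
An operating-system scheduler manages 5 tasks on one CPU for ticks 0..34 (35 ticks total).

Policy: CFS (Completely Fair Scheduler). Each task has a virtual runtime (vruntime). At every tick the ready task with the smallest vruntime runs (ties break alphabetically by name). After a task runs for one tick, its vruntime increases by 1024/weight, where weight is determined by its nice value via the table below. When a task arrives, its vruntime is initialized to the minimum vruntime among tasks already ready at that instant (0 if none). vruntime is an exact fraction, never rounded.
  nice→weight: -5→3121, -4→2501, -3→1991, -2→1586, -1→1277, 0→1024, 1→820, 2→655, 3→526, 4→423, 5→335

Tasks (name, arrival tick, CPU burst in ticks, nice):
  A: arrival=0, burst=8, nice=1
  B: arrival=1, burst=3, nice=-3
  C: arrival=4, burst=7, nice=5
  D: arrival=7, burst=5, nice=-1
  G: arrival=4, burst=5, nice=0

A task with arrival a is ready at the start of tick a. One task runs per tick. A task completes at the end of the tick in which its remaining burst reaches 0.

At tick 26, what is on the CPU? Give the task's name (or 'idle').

running at tick 26 = C

t=0: vr[A=0] → run A
t=1: vr[A=256/205 B=256/205] → run A
t=2: vr[A=512/205 B=256/205] → run B
t=3: vr[A=512/205 B=719616/408155] → run B
t=4: vr[A=512/205 B=929536/408155 C=929536/408155 G=929536/408155] → run B
t=5: vr[A=512/205 C=929536/408155 G=929536/408155] → run C
t=6: vr[A=512/205 C=145869056/27346385 G=929536/408155] → run G
t=7: vr[A=512/205 C=145869056/27346385 D=512/205 G=1337691/408155] → run A
t=8: vr[A=768/205 C=145869056/27346385 D=512/205 G=1337691/408155] → run D
t=9: vr[A=768/205 C=145869056/27346385 D=863744/261785 G=1337691/408155] → run G
t=10: vr[A=768/205 C=145869056/27346385 D=863744/261785 G=1745846/408155] → run D
t=11: vr[A=768/205 C=145869056/27346385 D=1073664/261785 G=1745846/408155] → run A
t=12: vr[A=1024/205 C=145869056/27346385 D=1073664/261785 G=1745846/408155] → run D
t=13: vr[A=1024/205 C=145869056/27346385 D=1283584/261785 G=1745846/408155] → run G
t=14: vr[A=1024/205 C=145869056/27346385 D=1283584/261785 G=2154001/408155] → run D
t=15: vr[A=1024/205 C=145869056/27346385 D=1493504/261785 G=2154001/408155] → run A
t=16: vr[A=256/41 C=145869056/27346385 D=1493504/261785 G=2154001/408155] → run G
t=17: vr[A=256/41 C=145869056/27346385 D=1493504/261785 G=2562156/408155] → run C
t=18: vr[A=256/41 C=45891840/5469277 D=1493504/261785 G=2562156/408155] → run D
t=19: vr[A=256/41 C=45891840/5469277 G=2562156/408155] → run A
t=20: vr[A=1536/205 C=45891840/5469277 G=2562156/408155] → run G
t=21: vr[A=1536/205 C=45891840/5469277] → run A
t=22: vr[A=1792/205 C=45891840/5469277] → run C
t=23: vr[A=1792/205 C=313049344/27346385] → run A
t=24: vr[C=313049344/27346385] → run C
t=25: vr[C=396639488/27346385] → run C
t=26: vr[C=480229632/27346385] → run C
t=27: vr[C=563819776/27346385] → run C
t=28: (idle)
t=29: (idle)
t=30: (idle)
t=31: (idle)
t=32: (idle)
t=33: (idle)
t=34: (idle)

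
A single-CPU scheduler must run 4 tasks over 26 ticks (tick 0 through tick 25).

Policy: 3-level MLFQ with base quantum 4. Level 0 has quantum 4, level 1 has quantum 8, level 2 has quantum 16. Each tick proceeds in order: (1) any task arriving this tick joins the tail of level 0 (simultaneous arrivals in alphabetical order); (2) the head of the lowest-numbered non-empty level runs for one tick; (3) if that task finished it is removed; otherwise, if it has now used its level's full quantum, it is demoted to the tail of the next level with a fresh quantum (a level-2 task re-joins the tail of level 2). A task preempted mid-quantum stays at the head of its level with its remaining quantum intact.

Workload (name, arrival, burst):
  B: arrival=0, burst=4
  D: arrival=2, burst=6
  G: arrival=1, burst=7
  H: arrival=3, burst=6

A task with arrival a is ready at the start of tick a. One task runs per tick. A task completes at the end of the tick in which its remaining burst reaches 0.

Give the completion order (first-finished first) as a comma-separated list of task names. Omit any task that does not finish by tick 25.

completion order = B, G, D, H

t=0: L0/L1/L2 = B/-/- → run B
t=1: L0/L1/L2 = BG/-/- → run B
t=2: L0/L1/L2 = BGD/-/- → run B
t=3: L0/L1/L2 = BGDH/-/- → run B
t=4: L0/L1/L2 = GDH/-/- → run G
t=5: L0/L1/L2 = GDH/-/- → run G
t=6: L0/L1/L2 = GDH/-/- → run G
t=7: L0/L1/L2 = GDH/-/- → run G
t=8: L0/L1/L2 = DH/G/- → run D
t=9: L0/L1/L2 = DH/G/- → run D
t=10: L0/L1/L2 = DH/G/- → run D
t=11: L0/L1/L2 = DH/G/- → run D
t=12: L0/L1/L2 = H/GD/- → run H
t=13: L0/L1/L2 = H/GD/- → run H
t=14: L0/L1/L2 = H/GD/- → run H
t=15: L0/L1/L2 = H/GD/- → run H
t=16: L0/L1/L2 = -/GDH/- → run G
t=17: L0/L1/L2 = -/GDH/- → run G
t=18: L0/L1/L2 = -/GDH/- → run G
t=19: L0/L1/L2 = -/DH/- → run D
t=20: L0/L1/L2 = -/DH/- → run D
t=21: L0/L1/L2 = -/H/- → run H
t=22: L0/L1/L2 = -/H/- → run H
t=23: (idle)
t=24: (idle)
t=25: (idle)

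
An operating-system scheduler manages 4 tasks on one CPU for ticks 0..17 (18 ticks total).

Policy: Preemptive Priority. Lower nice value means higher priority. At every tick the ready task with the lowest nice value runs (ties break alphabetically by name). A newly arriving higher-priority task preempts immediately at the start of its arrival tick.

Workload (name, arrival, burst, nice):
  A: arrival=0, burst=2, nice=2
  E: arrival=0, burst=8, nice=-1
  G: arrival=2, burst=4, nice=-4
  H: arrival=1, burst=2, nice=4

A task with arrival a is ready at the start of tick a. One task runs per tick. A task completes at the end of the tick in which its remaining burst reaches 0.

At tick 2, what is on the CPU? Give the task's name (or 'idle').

running at tick 2 = G

t=0: ready={A,E} → run E
t=1: ready={A,E,H} → run E
t=2: ready={A,E,G,H} → run G
t=3: ready={A,E,G,H} → run G
t=4: ready={A,E,G,H} → run G
t=5: ready={A,E,G,H} → run G
t=6: ready={A,E,H} → run E
t=7: ready={A,E,H} → run E
t=8: ready={A,E,H} → run E
t=9: ready={A,E,H} → run E
t=10: ready={A,E,H} → run E
t=11: ready={A,E,H} → run E
t=12: ready={A,H} → run A
t=13: ready={A,H} → run A
t=14: ready={H} → run H
t=15: ready={H} → run H
t=16: (idle)
t=17: (idle)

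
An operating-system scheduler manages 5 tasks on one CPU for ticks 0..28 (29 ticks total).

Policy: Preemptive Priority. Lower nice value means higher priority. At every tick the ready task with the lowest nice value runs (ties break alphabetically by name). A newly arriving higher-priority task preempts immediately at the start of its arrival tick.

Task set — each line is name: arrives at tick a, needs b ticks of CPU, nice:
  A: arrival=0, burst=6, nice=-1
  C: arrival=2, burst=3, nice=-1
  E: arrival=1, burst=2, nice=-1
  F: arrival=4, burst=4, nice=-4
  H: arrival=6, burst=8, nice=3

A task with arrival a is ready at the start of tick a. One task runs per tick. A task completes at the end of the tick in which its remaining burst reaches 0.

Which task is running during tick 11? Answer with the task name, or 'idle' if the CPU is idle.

running at tick 11 = C

t=0: ready={A} → run A
t=1: ready={A,E} → run A
t=2: ready={A,C,E} → run A
t=3: ready={A,C,E} → run A
t=4: ready={A,C,E,F} → run F
t=5: ready={A,C,E,F} → run F
t=6: ready={A,C,E,F,H} → run F
t=7: ready={A,C,E,F,H} → run F
t=8: ready={A,C,E,H} → run A
t=9: ready={A,C,E,H} → run A
t=10: ready={C,E,H} → run C
t=11: ready={C,E,H} → run C
t=12: ready={C,E,H} → run C
t=13: ready={E,H} → run E
t=14: ready={E,H} → run E
t=15: ready={H} → run H
t=16: ready={H} → run H
t=17: ready={H} → run H
t=18: ready={H} → run H
t=19: ready={H} → run H
t=20: ready={H} → run H
t=21: ready={H} → run H
t=22: ready={H} → run H
t=23: (idle)
t=24: (idle)
t=25: (idle)
t=26: (idle)
t=27: (idle)
t=28: (idle)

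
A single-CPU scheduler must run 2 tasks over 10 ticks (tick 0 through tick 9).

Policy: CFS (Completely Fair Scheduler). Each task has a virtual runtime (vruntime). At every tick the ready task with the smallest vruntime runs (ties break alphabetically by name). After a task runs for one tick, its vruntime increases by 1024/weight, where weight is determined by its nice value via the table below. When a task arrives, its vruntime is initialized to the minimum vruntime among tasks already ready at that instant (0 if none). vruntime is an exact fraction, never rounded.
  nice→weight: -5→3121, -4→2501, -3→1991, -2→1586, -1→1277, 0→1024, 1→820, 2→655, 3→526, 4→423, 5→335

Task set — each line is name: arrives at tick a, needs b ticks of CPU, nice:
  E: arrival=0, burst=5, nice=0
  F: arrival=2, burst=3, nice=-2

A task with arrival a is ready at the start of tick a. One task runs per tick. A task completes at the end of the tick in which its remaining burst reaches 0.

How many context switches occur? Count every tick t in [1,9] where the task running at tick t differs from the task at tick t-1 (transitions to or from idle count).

t=0: vr[E=0] → run E
t=1: vr[E=1] → run E
t=2: vr[E=2 F=2] → run E
t=3: vr[E=3 F=2] → run F
t=4: vr[E=3 F=2098/793] → run F
t=5: vr[E=3 F=2610/793] → run E
t=6: vr[E=4 F=2610/793] → run F
t=7: vr[E=4] → run E
t=8: (idle)
t=9: (idle)

context switches = 5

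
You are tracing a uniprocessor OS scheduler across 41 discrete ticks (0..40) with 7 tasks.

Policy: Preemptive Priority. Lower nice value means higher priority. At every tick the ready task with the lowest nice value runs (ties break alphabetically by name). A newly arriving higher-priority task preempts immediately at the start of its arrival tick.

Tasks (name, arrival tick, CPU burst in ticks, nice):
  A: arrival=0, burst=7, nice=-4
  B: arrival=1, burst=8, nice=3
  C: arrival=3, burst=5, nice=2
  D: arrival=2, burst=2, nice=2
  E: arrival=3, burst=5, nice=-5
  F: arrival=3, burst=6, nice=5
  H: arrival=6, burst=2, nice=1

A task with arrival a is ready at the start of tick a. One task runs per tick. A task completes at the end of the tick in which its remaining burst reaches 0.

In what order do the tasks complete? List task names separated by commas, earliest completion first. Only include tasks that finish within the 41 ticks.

completion order = E, A, H, C, D, B, F

t=0: ready={A} → run A
t=1: ready={A,B} → run A
t=2: ready={A,B,D} → run A
t=3: ready={A,B,C,D,E,F} → run E
t=4: ready={A,B,C,D,E,F} → run E
t=5: ready={A,B,C,D,E,F} → run E
t=6: ready={A,B,C,D,E,F,H} → run E
t=7: ready={A,B,C,D,E,F,H} → run E
t=8: ready={A,B,C,D,F,H} → run A
t=9: ready={A,B,C,D,F,H} → run A
t=10: ready={A,B,C,D,F,H} → run A
t=11: ready={A,B,C,D,F,H} → run A
t=12: ready={B,C,D,F,H} → run H
t=13: ready={B,C,D,F,H} → run H
t=14: ready={B,C,D,F} → run C
t=15: ready={B,C,D,F} → run C
t=16: ready={B,C,D,F} → run C
t=17: ready={B,C,D,F} → run C
t=18: ready={B,C,D,F} → run C
t=19: ready={B,D,F} → run D
t=20: ready={B,D,F} → run D
t=21: ready={B,F} → run B
t=22: ready={B,F} → run B
t=23: ready={B,F} → run B
t=24: ready={B,F} → run B
t=25: ready={B,F} → run B
t=26: ready={B,F} → run B
t=27: ready={B,F} → run B
t=28: ready={B,F} → run B
t=29: ready={F} → run F
t=30: ready={F} → run F
t=31: ready={F} → run F
t=32: ready={F} → run F
t=33: ready={F} → run F
t=34: ready={F} → run F
t=35: (idle)
t=36: (idle)
t=37: (idle)
t=38: (idle)
t=39: (idle)
t=40: (idle)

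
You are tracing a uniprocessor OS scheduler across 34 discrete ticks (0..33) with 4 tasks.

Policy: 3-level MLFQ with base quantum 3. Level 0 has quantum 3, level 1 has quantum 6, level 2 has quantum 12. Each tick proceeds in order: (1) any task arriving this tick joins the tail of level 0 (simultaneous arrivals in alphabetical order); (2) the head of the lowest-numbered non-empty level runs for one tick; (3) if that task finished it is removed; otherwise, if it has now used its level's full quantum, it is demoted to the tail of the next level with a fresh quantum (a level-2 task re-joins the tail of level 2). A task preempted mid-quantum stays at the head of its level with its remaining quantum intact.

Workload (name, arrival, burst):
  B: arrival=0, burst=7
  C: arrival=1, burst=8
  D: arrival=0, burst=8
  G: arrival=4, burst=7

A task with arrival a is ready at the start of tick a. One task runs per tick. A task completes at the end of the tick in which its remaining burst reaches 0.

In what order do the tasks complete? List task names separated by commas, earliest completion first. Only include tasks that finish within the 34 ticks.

completion order = B, D, C, G

t=0: L0/L1/L2 = BD/-/- → run B
t=1: L0/L1/L2 = BDC/-/- → run B
t=2: L0/L1/L2 = BDC/-/- → run B
t=3: L0/L1/L2 = DC/B/- → run D
t=4: L0/L1/L2 = DCG/B/- → run D
t=5: L0/L1/L2 = DCG/B/- → run D
t=6: L0/L1/L2 = CG/BD/- → run C
t=7: L0/L1/L2 = CG/BD/- → run C
t=8: L0/L1/L2 = CG/BD/- → run C
t=9: L0/L1/L2 = G/BDC/- → run G
t=10: L0/L1/L2 = G/BDC/- → run G
t=11: L0/L1/L2 = G/BDC/- → run G
t=12: L0/L1/L2 = -/BDCG/- → run B
t=13: L0/L1/L2 = -/BDCG/- → run B
t=14: L0/L1/L2 = -/BDCG/- → run B
t=15: L0/L1/L2 = -/BDCG/- → run B
t=16: L0/L1/L2 = -/DCG/- → run D
t=17: L0/L1/L2 = -/DCG/- → run D
t=18: L0/L1/L2 = -/DCG/- → run D
t=19: L0/L1/L2 = -/DCG/- → run D
t=20: L0/L1/L2 = -/DCG/- → run D
t=21: L0/L1/L2 = -/CG/- → run C
t=22: L0/L1/L2 = -/CG/- → run C
t=23: L0/L1/L2 = -/CG/- → run C
t=24: L0/L1/L2 = -/CG/- → run C
t=25: L0/L1/L2 = -/CG/- → run C
t=26: L0/L1/L2 = -/G/- → run G
t=27: L0/L1/L2 = -/G/- → run G
t=28: L0/L1/L2 = -/G/- → run G
t=29: L0/L1/L2 = -/G/- → run G
t=30: (idle)
t=31: (idle)
t=32: (idle)
t=33: (idle)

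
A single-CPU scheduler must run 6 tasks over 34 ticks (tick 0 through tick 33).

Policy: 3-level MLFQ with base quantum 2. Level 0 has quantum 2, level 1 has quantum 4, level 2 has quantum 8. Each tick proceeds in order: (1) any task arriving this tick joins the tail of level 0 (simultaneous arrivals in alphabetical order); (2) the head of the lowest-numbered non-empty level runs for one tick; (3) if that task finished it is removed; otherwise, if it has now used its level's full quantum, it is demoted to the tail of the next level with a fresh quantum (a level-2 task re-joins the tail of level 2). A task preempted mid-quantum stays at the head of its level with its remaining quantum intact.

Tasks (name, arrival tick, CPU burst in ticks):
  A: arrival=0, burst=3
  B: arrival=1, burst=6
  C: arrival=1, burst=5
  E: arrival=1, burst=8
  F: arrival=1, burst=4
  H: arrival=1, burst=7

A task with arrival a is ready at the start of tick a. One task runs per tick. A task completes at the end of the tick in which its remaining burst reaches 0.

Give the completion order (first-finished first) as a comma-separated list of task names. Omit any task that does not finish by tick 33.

completion order = A, B, C, F, E, H

t=0: L0/L1/L2 = A/-/- → run A
t=1: L0/L1/L2 = ABCEFH/-/- → run A
t=2: L0/L1/L2 = BCEFH/A/- → run B
t=3: L0/L1/L2 = BCEFH/A/- → run B
t=4: L0/L1/L2 = CEFH/AB/- → run C
t=5: L0/L1/L2 = CEFH/AB/- → run C
t=6: L0/L1/L2 = EFH/ABC/- → run E
t=7: L0/L1/L2 = EFH/ABC/- → run E
t=8: L0/L1/L2 = FH/ABCE/- → run F
t=9: L0/L1/L2 = FH/ABCE/- → run F
t=10: L0/L1/L2 = H/ABCEF/- → run H
t=11: L0/L1/L2 = H/ABCEF/- → run H
t=12: L0/L1/L2 = -/ABCEFH/- → run A
t=13: L0/L1/L2 = -/BCEFH/- → run B
t=14: L0/L1/L2 = -/BCEFH/- → run B
t=15: L0/L1/L2 = -/BCEFH/- → run B
t=16: L0/L1/L2 = -/BCEFH/- → run B
t=17: L0/L1/L2 = -/CEFH/- → run C
t=18: L0/L1/L2 = -/CEFH/- → run C
t=19: L0/L1/L2 = -/CEFH/- → run C
t=20: L0/L1/L2 = -/EFH/- → run E
t=21: L0/L1/L2 = -/EFH/- → run E
t=22: L0/L1/L2 = -/EFH/- → run E
t=23: L0/L1/L2 = -/EFH/- → run E
t=24: L0/L1/L2 = -/FH/E → run F
t=25: L0/L1/L2 = -/FH/E → run F
t=26: L0/L1/L2 = -/H/E → run H
t=27: L0/L1/L2 = -/H/E → run H
t=28: L0/L1/L2 = -/H/E → run H
t=29: L0/L1/L2 = -/H/E → run H
t=30: L0/L1/L2 = -/-/EH → run E
t=31: L0/L1/L2 = -/-/EH → run E
t=32: L0/L1/L2 = -/-/H → run H
t=33: (idle)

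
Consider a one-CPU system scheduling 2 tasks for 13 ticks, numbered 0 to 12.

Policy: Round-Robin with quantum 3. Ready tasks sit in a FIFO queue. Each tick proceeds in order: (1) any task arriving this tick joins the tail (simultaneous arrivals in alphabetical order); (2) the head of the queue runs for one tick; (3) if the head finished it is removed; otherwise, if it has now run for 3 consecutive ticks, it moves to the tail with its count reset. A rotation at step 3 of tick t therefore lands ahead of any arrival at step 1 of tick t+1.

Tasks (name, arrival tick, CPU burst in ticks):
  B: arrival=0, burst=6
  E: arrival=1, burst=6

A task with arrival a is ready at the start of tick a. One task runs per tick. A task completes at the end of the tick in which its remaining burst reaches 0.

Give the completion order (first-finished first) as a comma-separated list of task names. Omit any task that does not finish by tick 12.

t=0: queue=[B] q_used=0 → run B
t=1: queue=[B,E] q_used=1 → run B
t=2: queue=[B,E] q_used=2 → run B
t=3: queue=[E,B] q_used=0 → run E
t=4: queue=[E,B] q_used=1 → run E
t=5: queue=[E,B] q_used=2 → run E
t=6: queue=[B,E] q_used=0 → run B
t=7: queue=[B,E] q_used=1 → run B
t=8: queue=[B,E] q_used=2 → run B
t=9: queue=[E] q_used=0 → run E
t=10: queue=[E] q_used=1 → run E
t=11: queue=[E] q_used=2 → run E
t=12: (idle)

completion order = B, E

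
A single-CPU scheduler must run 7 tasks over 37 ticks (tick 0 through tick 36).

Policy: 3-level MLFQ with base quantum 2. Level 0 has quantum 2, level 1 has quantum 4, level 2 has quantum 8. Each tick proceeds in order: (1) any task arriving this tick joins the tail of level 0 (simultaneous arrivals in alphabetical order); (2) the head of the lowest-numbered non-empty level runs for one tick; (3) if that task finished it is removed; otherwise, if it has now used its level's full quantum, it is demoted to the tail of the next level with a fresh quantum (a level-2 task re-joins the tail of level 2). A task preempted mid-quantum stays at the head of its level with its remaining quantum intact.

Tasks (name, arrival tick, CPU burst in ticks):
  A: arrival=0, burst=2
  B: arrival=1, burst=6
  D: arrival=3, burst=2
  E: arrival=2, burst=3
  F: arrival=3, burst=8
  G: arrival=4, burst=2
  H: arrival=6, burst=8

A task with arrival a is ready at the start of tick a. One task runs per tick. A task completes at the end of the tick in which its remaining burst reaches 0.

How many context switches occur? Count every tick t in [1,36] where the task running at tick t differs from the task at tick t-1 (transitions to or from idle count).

t=0: L0/L1/L2 = A/-/- → run A
t=1: L0/L1/L2 = AB/-/- → run A
t=2: L0/L1/L2 = BE/-/- → run B
t=3: L0/L1/L2 = BEDF/-/- → run B
t=4: L0/L1/L2 = EDFG/B/- → run E
t=5: L0/L1/L2 = EDFG/B/- → run E
t=6: L0/L1/L2 = DFGH/BE/- → run D
t=7: L0/L1/L2 = DFGH/BE/- → run D
t=8: L0/L1/L2 = FGH/BE/- → run F
t=9: L0/L1/L2 = FGH/BE/- → run F
t=10: L0/L1/L2 = GH/BEF/- → run G
t=11: L0/L1/L2 = GH/BEF/- → run G
t=12: L0/L1/L2 = H/BEF/- → run H
t=13: L0/L1/L2 = H/BEF/- → run H
t=14: L0/L1/L2 = -/BEFH/- → run B
t=15: L0/L1/L2 = -/BEFH/- → run B
t=16: L0/L1/L2 = -/BEFH/- → run B
t=17: L0/L1/L2 = -/BEFH/- → run B
t=18: L0/L1/L2 = -/EFH/- → run E
t=19: L0/L1/L2 = -/FH/- → run F
t=20: L0/L1/L2 = -/FH/- → run F
t=21: L0/L1/L2 = -/FH/- → run F
t=22: L0/L1/L2 = -/FH/- → run F
t=23: L0/L1/L2 = -/H/F → run H
t=24: L0/L1/L2 = -/H/F → run H
t=25: L0/L1/L2 = -/H/F → run H
t=26: L0/L1/L2 = -/H/F → run H
t=27: L0/L1/L2 = -/-/FH → run F
t=28: L0/L1/L2 = -/-/FH → run F
t=29: L0/L1/L2 = -/-/H → run H
t=30: L0/L1/L2 = -/-/H → run H
t=31: (idle)
t=32: (idle)
t=33: (idle)
t=34: (idle)
t=35: (idle)
t=36: (idle)

context switches = 13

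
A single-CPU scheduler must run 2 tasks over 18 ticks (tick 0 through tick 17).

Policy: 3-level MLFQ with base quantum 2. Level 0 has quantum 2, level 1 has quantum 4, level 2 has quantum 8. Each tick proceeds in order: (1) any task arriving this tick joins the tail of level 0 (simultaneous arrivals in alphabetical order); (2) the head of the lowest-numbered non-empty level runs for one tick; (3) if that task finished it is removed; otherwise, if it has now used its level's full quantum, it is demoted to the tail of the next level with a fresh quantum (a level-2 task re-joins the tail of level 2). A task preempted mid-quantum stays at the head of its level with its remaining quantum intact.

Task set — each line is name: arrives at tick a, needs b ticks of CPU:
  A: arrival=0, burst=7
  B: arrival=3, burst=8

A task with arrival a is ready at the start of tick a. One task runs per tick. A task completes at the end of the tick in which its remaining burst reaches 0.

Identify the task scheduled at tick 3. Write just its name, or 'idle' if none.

running at tick 3 = B

t=0: L0/L1/L2 = A/-/- → run A
t=1: L0/L1/L2 = A/-/- → run A
t=2: L0/L1/L2 = -/A/- → run A
t=3: L0/L1/L2 = B/A/- → run B
t=4: L0/L1/L2 = B/A/- → run B
t=5: L0/L1/L2 = -/AB/- → run A
t=6: L0/L1/L2 = -/AB/- → run A
t=7: L0/L1/L2 = -/AB/- → run A
t=8: L0/L1/L2 = -/B/A → run B
t=9: L0/L1/L2 = -/B/A → run B
t=10: L0/L1/L2 = -/B/A → run B
t=11: L0/L1/L2 = -/B/A → run B
t=12: L0/L1/L2 = -/-/AB → run A
t=13: L0/L1/L2 = -/-/B → run B
t=14: L0/L1/L2 = -/-/B → run B
t=15: (idle)
t=16: (idle)
t=17: (idle)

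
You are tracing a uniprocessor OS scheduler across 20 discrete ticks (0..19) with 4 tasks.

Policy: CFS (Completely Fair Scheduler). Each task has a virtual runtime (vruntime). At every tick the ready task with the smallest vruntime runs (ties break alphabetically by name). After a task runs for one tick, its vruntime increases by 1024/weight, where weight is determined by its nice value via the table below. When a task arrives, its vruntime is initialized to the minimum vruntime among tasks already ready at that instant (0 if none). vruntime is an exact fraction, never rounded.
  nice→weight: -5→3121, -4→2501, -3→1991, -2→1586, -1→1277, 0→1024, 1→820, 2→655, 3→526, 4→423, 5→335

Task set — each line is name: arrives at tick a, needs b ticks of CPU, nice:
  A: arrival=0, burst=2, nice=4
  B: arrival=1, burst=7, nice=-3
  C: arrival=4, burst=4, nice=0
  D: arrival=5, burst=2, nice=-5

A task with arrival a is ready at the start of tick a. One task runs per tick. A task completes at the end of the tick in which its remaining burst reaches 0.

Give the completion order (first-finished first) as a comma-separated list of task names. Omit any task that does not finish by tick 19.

completion order = A, D, B, C

t=0: vr[A=0] → run A
t=1: vr[A=1024/423 B=1024/423] → run A
t=2: vr[B=1024/423] → run B
t=3: vr[B=2471936/842193] → run B
t=4: vr[B=2905088/842193 C=2905088/842193] → run B
t=5: vr[B=3338240/842193 C=2905088/842193 D=2905088/842193] → run C
t=6: vr[B=3338240/842193 C=3747281/842193 D=2905088/842193] → run D
t=7: vr[B=3338240/842193 C=3747281/842193 D=9929185280/2628484353] → run D
t=8: vr[B=3338240/842193 C=3747281/842193] → run B
t=9: vr[B=3771392/842193 C=3747281/842193] → run C
t=10: vr[B=3771392/842193 C=4589474/842193] → run B
t=11: vr[B=4204544/842193 C=4589474/842193] → run B
t=12: vr[B=4637696/842193 C=4589474/842193] → run C
t=13: vr[B=4637696/842193 C=5431667/842193] → run B
t=14: vr[C=5431667/842193] → run C
t=15: (idle)
t=16: (idle)
t=17: (idle)
t=18: (idle)
t=19: (idle)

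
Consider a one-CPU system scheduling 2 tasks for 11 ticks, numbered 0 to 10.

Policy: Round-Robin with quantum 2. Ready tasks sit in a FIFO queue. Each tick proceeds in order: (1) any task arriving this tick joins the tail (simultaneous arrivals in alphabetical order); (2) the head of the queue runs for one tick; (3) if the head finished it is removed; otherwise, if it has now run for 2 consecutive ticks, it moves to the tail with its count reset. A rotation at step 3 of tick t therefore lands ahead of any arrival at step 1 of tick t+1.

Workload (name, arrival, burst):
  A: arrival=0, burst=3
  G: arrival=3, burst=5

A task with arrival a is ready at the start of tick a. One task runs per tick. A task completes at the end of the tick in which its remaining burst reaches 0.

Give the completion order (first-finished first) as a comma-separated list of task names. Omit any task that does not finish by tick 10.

completion order = A, G

t=0: queue=[A] q_used=0 → run A
t=1: queue=[A] q_used=1 → run A
t=2: queue=[A] q_used=0 → run A
t=3: queue=[G] q_used=0 → run G
t=4: queue=[G] q_used=1 → run G
t=5: queue=[G] q_used=0 → run G
t=6: queue=[G] q_used=1 → run G
t=7: queue=[G] q_used=0 → run G
t=8: (idle)
t=9: (idle)
t=10: (idle)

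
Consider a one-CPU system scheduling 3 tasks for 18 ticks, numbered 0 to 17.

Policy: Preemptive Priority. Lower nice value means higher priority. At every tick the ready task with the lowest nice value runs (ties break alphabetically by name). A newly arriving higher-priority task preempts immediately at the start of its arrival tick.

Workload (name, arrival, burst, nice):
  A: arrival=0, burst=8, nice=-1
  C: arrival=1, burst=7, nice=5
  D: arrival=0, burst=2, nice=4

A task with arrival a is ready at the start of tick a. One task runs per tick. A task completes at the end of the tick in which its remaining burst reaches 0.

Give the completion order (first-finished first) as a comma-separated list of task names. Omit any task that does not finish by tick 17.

t=0: ready={A,D} → run A
t=1: ready={A,C,D} → run A
t=2: ready={A,C,D} → run A
t=3: ready={A,C,D} → run A
t=4: ready={A,C,D} → run A
t=5: ready={A,C,D} → run A
t=6: ready={A,C,D} → run A
t=7: ready={A,C,D} → run A
t=8: ready={C,D} → run D
t=9: ready={C,D} → run D
t=10: ready={C} → run C
t=11: ready={C} → run C
t=12: ready={C} → run C
t=13: ready={C} → run C
t=14: ready={C} → run C
t=15: ready={C} → run C
t=16: ready={C} → run C
t=17: (idle)

completion order = A, D, C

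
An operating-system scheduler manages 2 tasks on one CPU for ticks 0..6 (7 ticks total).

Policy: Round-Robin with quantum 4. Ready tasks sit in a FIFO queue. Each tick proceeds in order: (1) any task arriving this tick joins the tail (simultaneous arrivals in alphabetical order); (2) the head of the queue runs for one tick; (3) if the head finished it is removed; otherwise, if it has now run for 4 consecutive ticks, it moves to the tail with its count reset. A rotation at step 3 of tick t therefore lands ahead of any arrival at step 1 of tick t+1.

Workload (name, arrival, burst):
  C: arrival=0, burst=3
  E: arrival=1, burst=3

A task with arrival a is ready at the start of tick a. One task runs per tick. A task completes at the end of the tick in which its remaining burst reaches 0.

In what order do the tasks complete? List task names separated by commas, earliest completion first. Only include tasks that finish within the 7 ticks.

t=0: queue=[C] q_used=0 → run C
t=1: queue=[C,E] q_used=1 → run C
t=2: queue=[C,E] q_used=2 → run C
t=3: queue=[E] q_used=0 → run E
t=4: queue=[E] q_used=1 → run E
t=5: queue=[E] q_used=2 → run E
t=6: (idle)

completion order = C, E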